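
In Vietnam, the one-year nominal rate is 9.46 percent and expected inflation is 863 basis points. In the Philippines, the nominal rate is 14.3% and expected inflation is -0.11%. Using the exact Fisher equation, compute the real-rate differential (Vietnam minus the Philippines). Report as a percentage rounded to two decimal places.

-13.66%

Vietnam: (1 + 0.0946)/(1 + 0.0863) − 1 = 0.7641%
The Philippines: (1 + 0.1430)/(1 − 0.0011) − 1 = 14.4259%
Differential = 0.7641% − 14.4259% = -13.6618% → -13.66%.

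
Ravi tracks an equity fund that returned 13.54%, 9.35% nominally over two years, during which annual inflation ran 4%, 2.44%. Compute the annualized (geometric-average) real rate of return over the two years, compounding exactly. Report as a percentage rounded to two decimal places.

Nominal growth factor = 1.1354 × 1.0935 = 1.24155990
Price-level growth factor = 1.0400 × 1.0244 = 1.06537600
Real growth factor = 1.24155990 / 1.06537600 = 1.16537251
Annualized real rate = 1.16537251^(1/2) − 1 = 7.9524% → 7.95%.

7.95%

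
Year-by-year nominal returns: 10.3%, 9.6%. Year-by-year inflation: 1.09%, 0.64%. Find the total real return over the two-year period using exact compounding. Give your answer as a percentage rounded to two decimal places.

18.82%

Nominal growth factor = 1.1030 × 1.0960 = 1.208888
Price-level growth factor = 1.0109 × 1.0064 = 1.017370
Real growth factor = 1.208888 / 1.017370 = 1.188248
Total real return = 1.188248 − 1 → 18.82%.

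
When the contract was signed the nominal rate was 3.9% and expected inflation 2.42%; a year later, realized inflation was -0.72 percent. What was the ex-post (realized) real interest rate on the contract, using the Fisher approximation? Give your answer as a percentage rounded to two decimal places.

Ex-post: 3.9% − (-0.72%) = 4.620%
So the realized real rate is 4.62%.

4.62%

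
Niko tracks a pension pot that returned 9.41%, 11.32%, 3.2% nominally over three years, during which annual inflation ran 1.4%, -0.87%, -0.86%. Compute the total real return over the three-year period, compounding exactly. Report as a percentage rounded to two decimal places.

Compound the nominal returns: 1.0941 × 1.1132 × 1.0320 = 1.256927.
Compound inflation: 1.0140 × 0.9913 × 0.9914 = 0.996534.
Deflate: 1.256927 / 0.996534 = 1.261299.
Total real return = 1.261299 − 1 → 26.13%.

26.13%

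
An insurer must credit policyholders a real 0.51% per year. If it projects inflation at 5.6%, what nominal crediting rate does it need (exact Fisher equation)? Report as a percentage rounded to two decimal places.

(1 + i) = (1 + r)(1 + π) = 1.00510 × 1.05600 = 1.0613856
i = 1.0613856 − 1, so the required nominal rate is 6.14%.

6.14%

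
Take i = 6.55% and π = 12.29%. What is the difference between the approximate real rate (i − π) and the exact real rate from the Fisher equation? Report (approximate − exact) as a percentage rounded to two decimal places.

Approximate: r ≈ 6.550% − 12.290% = -5.7400%
Exact: (1 + 0.0655)/(1 + 0.1229) − 1 = -5.1118%
Error = -5.7400% − (-5.1118%) = -0.6282% → -0.63%.

-0.63%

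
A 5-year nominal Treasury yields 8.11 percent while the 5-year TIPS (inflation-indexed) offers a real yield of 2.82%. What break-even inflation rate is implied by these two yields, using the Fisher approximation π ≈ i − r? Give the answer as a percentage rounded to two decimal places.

5.29%

π ≈ i − r = 8.11% − 2.82% → 5.29%.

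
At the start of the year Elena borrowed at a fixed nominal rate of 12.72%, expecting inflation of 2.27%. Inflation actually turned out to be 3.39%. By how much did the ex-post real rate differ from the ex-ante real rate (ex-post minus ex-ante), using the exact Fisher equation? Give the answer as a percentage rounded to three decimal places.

Ex-ante: (1 + 0.1272)/(1 + 0.0227) − 1 = 10.2181%
Ex-post: (1 + 0.1272)/(1 + 0.0339) − 1 = 9.0241%
Difference (ex-post − ex-ante) = -1.1940% → -1.194%.

-1.194%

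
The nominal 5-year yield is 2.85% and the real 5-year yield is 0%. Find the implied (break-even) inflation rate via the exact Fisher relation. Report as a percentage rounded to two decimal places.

(1 + π) = (1 + i)/(1 + r) = 1.02850 / 1.00000 = 1.028500
Break-even inflation = 1.028500 − 1 → 2.85%.

2.85%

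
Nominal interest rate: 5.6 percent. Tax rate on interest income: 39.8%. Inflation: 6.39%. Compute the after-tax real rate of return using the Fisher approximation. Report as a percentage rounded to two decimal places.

-3.02%

After-tax nominal return = 5.6% × (1 − 0.398) = 3.3712%.
r ≈ 3.3712% − 6.39% → -3.02%.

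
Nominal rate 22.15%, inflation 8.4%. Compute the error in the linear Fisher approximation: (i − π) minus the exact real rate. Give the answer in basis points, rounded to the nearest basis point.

Approximate: r ≈ 22.150% − 8.400% = 13.7500%
Exact: (1 + 0.2215)/(1 + 0.0840) − 1 = 12.6845%
Error = 13.7500% − 12.6845% = 1.0655% → 107 basis points.

107 basis points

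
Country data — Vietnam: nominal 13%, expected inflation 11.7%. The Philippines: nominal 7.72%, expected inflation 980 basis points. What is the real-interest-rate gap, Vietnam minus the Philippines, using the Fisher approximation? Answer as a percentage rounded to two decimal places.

Vietnam: 13% − 11.7% = 1.300%
The Philippines: 7.72% − 9.8% = -2.080%
Differential = 3.380% → 3.38%.

3.38%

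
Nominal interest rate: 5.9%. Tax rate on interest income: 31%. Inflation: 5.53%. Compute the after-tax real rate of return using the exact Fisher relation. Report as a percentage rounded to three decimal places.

After-tax nominal return = 5.9% × (1 − 0.31) = 4.0710%.
1 + r = 1.04071 / 1.05530 = 0.9861745
After-tax real rate = 0.9861745 − 1 → -1.383%.

-1.383%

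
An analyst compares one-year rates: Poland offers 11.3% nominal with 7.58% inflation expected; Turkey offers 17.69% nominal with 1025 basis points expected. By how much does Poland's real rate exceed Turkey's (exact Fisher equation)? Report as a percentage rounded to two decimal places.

Poland: (1 + 0.1130)/(1 + 0.0758) − 1 = 3.4579%
Turkey: (1 + 0.1769)/(1 + 0.1025) − 1 = 6.7483%
Differential = 3.4579% − 6.7483% = -3.2904% → -3.29%.

-3.29%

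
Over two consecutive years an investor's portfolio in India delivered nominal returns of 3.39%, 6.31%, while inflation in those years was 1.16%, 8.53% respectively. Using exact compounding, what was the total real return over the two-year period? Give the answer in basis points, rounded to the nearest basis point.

11 basis points

Nominal growth factor = 1.0339 × 1.0631 = 1.099139
Price-level growth factor = 1.0116 × 1.0853 = 1.097889
Real growth factor = 1.099139 / 1.097889 = 1.001138
Total real return = 1.001138 − 1 → 11 basis points.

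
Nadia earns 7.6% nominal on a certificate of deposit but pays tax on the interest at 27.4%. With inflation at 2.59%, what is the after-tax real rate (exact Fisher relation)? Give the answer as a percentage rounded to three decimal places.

After-tax nominal return = 7.6% × (1 − 0.274) = 5.5176%.
1 + r = 1.055176 / 1.02590 = 1.028537
After-tax real rate = 1.028537 − 1 → 2.854%.

2.854%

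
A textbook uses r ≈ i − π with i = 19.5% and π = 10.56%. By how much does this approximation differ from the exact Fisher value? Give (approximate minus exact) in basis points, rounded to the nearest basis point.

Approximate: r ≈ 19.500% − 10.560% = 8.9400%
Exact: (1 + 0.1950)/(1 + 0.1056) − 1 = 8.0861%
Error = 8.9400% − 8.0861% = 0.8539% → 85 basis points.

85 basis points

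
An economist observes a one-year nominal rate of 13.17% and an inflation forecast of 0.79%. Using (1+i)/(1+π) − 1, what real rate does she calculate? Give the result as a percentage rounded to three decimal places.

12.283%

By the Fisher equation, 1 + r = (1 + i)/(1 + π).
1 + r = 1.13170 / 1.00790 = 1.122830
r = 1.122830 − 1 = 12.2830%, i.e. 12.283%.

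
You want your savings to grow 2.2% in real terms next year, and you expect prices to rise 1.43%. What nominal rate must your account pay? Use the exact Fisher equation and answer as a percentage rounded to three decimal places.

(1 + i) = (1 + r)(1 + π) = 1.02200 × 1.01430 = 1.0366146
i = 1.0366146 − 1, so the required nominal rate is 3.661%.

3.661%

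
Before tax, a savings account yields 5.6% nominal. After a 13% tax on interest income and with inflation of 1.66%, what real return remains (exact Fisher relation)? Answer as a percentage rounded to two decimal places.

3.16%

After-tax nominal return = 5.6% × (1 − 0.13) = 4.8720%.
1 + r = 1.04872 / 1.01660 = 1.031596
After-tax real rate = 1.031596 − 1 → 3.16%.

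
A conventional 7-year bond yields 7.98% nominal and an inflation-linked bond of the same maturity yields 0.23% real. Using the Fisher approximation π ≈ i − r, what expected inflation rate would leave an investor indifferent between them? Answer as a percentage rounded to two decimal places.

7.75%

π ≈ i − r = 7.98% − 0.23% → 7.75%.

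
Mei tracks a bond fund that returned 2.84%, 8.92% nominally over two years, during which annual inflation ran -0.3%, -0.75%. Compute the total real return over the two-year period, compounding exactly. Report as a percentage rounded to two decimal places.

13.20%

Compound the nominal returns: 1.0284 × 1.0892 = 1.120133.
Compound inflation: 0.9970 × 0.9925 = 0.989523.
Deflate: 1.120133 / 0.989523 = 1.131994.
Total real return = 1.131994 − 1 → 13.20%.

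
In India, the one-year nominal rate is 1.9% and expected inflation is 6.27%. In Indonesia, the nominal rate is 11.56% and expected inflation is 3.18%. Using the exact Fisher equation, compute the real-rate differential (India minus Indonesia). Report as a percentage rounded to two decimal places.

India: (1 + 0.0190)/(1 + 0.0627) − 1 = -4.1122%
Indonesia: (1 + 0.1156)/(1 + 0.0318) − 1 = 8.1217%
Differential = -4.1122% − 8.1217% = -12.2339% → -12.23%.

-12.23%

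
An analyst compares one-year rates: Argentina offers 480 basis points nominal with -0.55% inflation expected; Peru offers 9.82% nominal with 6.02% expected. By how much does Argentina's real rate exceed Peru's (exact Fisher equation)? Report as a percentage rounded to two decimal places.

Argentina: (1 + 0.0480)/(1 − 0.0055) − 1 = 5.3796%
Peru: (1 + 0.0982)/(1 + 0.0602) − 1 = 3.5842%
Differential = 5.3796% − 3.5842% = 1.7954% → 1.80%.

1.80%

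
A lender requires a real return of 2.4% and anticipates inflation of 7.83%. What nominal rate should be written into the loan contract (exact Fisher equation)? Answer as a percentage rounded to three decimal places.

(1 + i) = (1 + r)(1 + π) = 1.02400 × 1.07830 = 1.1041792
i = 1.1041792 − 1, so the required nominal rate is 10.418%.

10.418%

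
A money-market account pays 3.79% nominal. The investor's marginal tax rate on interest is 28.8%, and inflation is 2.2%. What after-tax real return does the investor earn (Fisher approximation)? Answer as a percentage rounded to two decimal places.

After-tax nominal return = 3.79% × (1 − 0.288) = 2.69848%.
r ≈ 2.69848% − 2.2% → 0.50%.

0.50%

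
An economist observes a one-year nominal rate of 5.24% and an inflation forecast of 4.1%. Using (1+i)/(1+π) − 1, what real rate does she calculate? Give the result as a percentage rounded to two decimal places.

1 + r = 1.05240 / 1.04100 = 1.010951
r = 1.010951 − 1 = 1.0951%, i.e. 1.10%.

1.10%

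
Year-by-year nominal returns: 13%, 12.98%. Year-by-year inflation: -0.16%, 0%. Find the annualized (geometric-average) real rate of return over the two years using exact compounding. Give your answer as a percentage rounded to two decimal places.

Nominal growth factor = 1.1300 × 1.1298 = 1.27667400
Price-level growth factor = 0.9984 × 1.0000 = 0.99840000
Real growth factor = 1.27667400 / 0.99840000 = 1.27871995
Annualized real rate = 1.27871995^(1/2) − 1 = 13.0805% → 13.08%.

13.08%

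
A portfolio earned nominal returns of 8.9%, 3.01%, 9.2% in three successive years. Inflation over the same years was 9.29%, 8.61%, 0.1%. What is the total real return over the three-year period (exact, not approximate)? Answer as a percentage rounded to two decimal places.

3.10%

Nominal growth factor = 1.0890 × 1.0301 × 1.0920 = 1.224983
Price-level growth factor = 1.0929 × 1.0861 × 1.0010 = 1.188186
Real growth factor = 1.224983 / 1.188186 = 1.030969
Total real return = 1.030969 − 1 → 3.10%.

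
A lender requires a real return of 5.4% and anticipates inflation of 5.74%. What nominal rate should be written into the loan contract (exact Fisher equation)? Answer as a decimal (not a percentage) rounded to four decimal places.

0.1145

(1 + i) = (1 + r)(1 + π) = 1.05400 × 1.05740 = 1.1144996
i = 1.1144996 − 1, so the required nominal rate is 0.1145.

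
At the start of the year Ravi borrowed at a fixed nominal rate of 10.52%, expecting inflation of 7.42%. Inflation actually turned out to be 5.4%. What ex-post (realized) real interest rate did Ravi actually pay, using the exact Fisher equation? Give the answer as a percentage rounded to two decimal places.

Ex-post: (1 + 0.1052)/(1 + 0.0540) − 1 = 4.8577%
So the realized real rate is 4.86%.

4.86%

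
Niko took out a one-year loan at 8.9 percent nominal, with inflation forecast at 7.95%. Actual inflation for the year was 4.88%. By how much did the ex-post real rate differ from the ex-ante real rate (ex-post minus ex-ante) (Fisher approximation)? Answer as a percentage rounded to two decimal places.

3.07%

Ex-ante: 8.9% − 7.95% = 0.950%
Ex-post: 8.9% − 4.88% = 4.020%
Difference (ex-post − ex-ante) = 3.0700% → 3.07%.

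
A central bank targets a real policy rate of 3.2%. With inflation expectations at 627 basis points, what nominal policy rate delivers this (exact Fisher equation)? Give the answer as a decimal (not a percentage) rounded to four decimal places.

0.0967

(1 + i) = (1 + r)(1 + π) = 1.03200 × 1.06270 = 1.0967064
i = 1.0967064 − 1, so the required nominal rate is 0.0967.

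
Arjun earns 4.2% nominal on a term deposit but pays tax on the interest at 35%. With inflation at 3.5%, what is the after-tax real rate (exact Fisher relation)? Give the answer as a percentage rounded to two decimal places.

-0.74%

After-tax nominal return = 4.2% × (1 − 0.35) = 2.7300%.
1 + r = 1.02730 / 1.03500 = 0.992560
After-tax real rate = 0.992560 − 1 → -0.74%.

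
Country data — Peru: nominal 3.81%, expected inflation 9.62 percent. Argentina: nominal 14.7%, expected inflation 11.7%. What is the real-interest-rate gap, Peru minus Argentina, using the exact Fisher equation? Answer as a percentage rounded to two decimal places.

-7.99%

Peru: (1 + 0.0381)/(1 + 0.0962) − 1 = -5.3001%
Argentina: (1 + 0.1470)/(1 + 0.1170) − 1 = 2.6858%
Differential = -5.3001% − 2.6858% = -7.9859% → -7.99%.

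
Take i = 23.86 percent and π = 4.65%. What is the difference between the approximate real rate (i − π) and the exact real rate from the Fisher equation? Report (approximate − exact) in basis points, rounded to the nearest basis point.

Approximate: r ≈ 23.860% − 4.650% = 19.2100%
Exact: (1 + 0.2386)/(1 + 0.0465) − 1 = 18.3564%
Error = 19.2100% − 18.3564% = 0.8536% → 85 basis points.

85 basis points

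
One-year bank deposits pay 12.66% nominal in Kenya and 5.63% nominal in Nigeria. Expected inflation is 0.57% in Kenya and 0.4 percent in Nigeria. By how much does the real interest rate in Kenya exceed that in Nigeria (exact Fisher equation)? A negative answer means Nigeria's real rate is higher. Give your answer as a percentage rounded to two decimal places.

6.81%

Kenya: (1 + 0.1266)/(1 + 0.0057) − 1 = 12.0215%
Nigeria: (1 + 0.0563)/(1 + 0.0040) − 1 = 5.2092%
Differential = 12.0215% − 5.2092% = 6.8123% → 6.81%.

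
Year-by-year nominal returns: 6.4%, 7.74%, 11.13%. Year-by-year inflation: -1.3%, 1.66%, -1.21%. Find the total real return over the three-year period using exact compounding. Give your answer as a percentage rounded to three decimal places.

Nominal growth factor = 1.0640 × 1.0774 × 1.1113 = 1.273943
Price-level growth factor = 0.9870 × 1.0166 × 0.9879 = 0.991243
Real growth factor = 1.273943 / 0.991243 = 1.285197
Total real return = 1.285197 − 1 → 28.520%.

28.520%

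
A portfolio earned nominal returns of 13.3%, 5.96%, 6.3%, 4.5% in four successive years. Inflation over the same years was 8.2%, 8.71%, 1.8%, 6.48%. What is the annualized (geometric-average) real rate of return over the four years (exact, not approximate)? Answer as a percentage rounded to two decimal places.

Compound the nominal returns: 1.1330 × 1.0596 × 1.0630 × 1.0450 = 1.33358719.
Compound inflation: 1.0820 × 1.0871 × 1.0180 × 1.0648 = 1.27500702.
Deflate: 1.33358719 / 1.27500702 = 1.04594497.
Annualized real rate = 1.04594497^(1/4) − 1 = 1.1293% → 1.13%.

1.13%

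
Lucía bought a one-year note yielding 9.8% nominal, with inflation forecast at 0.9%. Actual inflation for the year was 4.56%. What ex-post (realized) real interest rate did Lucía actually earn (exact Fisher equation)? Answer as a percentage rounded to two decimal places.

5.01%

Ex-post: (1 + 0.0980)/(1 + 0.0456) − 1 = 5.0115%
So the realized real rate is 5.01%.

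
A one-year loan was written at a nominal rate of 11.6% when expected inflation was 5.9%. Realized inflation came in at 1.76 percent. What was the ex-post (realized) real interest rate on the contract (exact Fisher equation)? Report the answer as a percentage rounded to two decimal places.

9.67%

Ex-post: (1 + 0.1160)/(1 + 0.0176) − 1 = 9.6698%
So the realized real rate is 9.67%.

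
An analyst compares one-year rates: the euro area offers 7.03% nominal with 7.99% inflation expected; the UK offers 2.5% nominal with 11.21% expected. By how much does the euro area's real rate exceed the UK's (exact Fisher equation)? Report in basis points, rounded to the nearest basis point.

The euro area: (1 + 0.0703)/(1 + 0.0799) − 1 = -0.8890%
The UK: (1 + 0.0250)/(1 + 0.1121) − 1 = -7.8320%
Differential = -0.8890% − (-7.8320%) = 6.9431% → 694 basis points.

694 basis points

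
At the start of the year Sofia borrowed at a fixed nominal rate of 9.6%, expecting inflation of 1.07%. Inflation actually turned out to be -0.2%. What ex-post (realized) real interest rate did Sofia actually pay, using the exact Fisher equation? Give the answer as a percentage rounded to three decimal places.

9.820%

Ex-post: (1 + 0.0960)/(1 − 0.0020) − 1 = 9.8196%
So the realized real rate is 9.820%.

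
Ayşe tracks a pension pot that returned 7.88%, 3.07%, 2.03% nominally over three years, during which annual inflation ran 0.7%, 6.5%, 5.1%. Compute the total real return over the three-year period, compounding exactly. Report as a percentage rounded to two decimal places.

0.65%

Compound the nominal returns: 1.0788 × 1.0307 × 1.0203 = 1.134491.
Compound inflation: 1.0070 × 1.0650 × 1.0510 = 1.127150.
Deflate: 1.134491 / 1.127150 = 1.006513.
Total real return = 1.006513 − 1 → 0.65%.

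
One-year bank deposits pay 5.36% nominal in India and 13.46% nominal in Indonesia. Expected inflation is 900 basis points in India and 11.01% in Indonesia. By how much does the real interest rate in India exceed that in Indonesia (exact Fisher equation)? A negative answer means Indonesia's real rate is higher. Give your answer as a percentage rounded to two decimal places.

India: (1 + 0.0536)/(1 + 0.0900) − 1 = -3.3394%
Indonesia: (1 + 0.1346)/(1 + 0.1101) − 1 = 2.2070%
Differential = -3.3394% − 2.2070% = -5.5465% → -5.55%.

-5.55%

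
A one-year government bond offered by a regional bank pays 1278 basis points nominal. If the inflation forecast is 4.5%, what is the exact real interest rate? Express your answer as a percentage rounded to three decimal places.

By the Fisher equation, 1 + r = (1 + i)/(1 + π).
1 + r = 1.12780 / 1.04500 = 1.079234
r = 1.079234 − 1 = 7.9234%, i.e. 7.923%.

7.923%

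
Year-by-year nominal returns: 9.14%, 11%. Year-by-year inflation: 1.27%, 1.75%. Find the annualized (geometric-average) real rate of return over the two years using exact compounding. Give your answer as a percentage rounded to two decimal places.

8.43%

Compound the nominal returns: 1.0914 × 1.1100 = 1.21145400.
Compound inflation: 1.0127 × 1.0175 = 1.03042225.
Deflate: 1.21145400 / 1.03042225 = 1.17568696.
Annualized real rate = 1.17568696^(1/2) − 1 = 8.4291% → 8.43%.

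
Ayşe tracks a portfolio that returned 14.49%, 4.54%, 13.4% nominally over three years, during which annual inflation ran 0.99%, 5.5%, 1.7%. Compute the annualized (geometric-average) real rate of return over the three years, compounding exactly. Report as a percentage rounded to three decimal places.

Nominal growth factor = 1.1449 × 1.0454 × 1.1340 = 1.35726017
Price-level growth factor = 1.0099 × 1.0550 × 1.0170 = 1.08355706
Real growth factor = 1.35726017 / 1.08355706 = 1.25259687
Annualized real rate = 1.25259687^(1/3) − 1 = 7.7963% → 7.796%.

7.796%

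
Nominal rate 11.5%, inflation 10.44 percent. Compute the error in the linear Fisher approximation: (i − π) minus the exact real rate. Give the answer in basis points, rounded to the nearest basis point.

Approximate: r ≈ 11.500% − 10.440% = 1.0600%
Exact: (1 + 0.1150)/(1 + 0.1044) − 1 = 0.9598%
Error = 1.0600% − 0.9598% = 0.1002% → 10 basis points.

10 basis points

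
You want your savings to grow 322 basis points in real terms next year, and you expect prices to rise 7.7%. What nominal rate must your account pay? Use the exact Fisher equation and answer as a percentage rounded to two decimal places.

(1 + i) = (1 + r)(1 + π) = 1.03220 × 1.07700 = 1.1116794
i = 1.1116794 − 1, so the required nominal rate is 11.17%.

11.17%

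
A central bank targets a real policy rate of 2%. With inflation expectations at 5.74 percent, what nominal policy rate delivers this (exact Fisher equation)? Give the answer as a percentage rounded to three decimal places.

7.855%

(1 + i) = (1 + r)(1 + π) = 1.02000 × 1.05740 = 1.078548
i = 1.078548 − 1, so the required nominal rate is 7.855%.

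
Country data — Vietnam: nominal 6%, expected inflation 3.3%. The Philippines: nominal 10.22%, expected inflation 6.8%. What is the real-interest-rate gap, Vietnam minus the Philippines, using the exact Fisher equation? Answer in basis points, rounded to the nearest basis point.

-59 basis points

Vietnam: (1 + 0.0600)/(1 + 0.0330) − 1 = 2.6137%
The Philippines: (1 + 0.1022)/(1 + 0.0680) − 1 = 3.2022%
Differential = 2.6137% − 3.2022% = -0.5885% → -59 basis points.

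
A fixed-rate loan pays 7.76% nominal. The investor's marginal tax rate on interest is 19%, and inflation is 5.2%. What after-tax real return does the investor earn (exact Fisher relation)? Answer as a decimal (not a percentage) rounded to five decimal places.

0.01032

After-tax nominal return = 7.76% × (1 − 0.19) = 6.2856%.
1 + r = 1.062856 / 1.05200 = 1.010319
After-tax real rate = 1.010319 − 1 → 0.01032.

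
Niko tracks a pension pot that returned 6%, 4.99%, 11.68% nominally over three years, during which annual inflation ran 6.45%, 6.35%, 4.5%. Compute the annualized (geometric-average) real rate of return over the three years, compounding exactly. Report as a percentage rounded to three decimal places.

Compound the nominal returns: 1.0600 × 1.0499 × 1.1168 = 1.24288002.
Compound inflation: 1.0645 × 1.0635 × 1.0450 = 1.18304006.
Deflate: 1.24288002 / 1.18304006 = 1.05058152.
Annualized real rate = 1.05058152^(1/3) − 1 = 1.6584% → 1.658%.

1.658%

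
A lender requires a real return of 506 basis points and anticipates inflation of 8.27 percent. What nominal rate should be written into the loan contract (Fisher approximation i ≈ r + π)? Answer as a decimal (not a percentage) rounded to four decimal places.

0.1333

i ≈ r + π = 5.06% + 8.27% = 0.1333.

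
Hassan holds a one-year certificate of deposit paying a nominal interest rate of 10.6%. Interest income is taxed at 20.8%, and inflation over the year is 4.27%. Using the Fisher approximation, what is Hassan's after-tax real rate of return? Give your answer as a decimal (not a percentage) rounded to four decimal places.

0.0413

After-tax nominal return = 10.6% × (1 − 0.208) = 8.3952%.
r ≈ 8.3952% − 4.27% → 0.0413.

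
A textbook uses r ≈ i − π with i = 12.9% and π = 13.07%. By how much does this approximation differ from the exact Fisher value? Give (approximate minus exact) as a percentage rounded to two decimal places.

-0.02%

Approximate: r ≈ 12.900% − 13.070% = -0.1700%
Exact: (1 + 0.1290)/(1 + 0.1307) − 1 = -0.1503%
Error = -0.1700% − (-0.1503%) = -0.0197% → -0.02%.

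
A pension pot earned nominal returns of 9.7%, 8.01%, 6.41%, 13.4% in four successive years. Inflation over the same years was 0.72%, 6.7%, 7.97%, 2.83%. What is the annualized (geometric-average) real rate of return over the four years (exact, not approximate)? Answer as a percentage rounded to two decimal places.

Compound the nominal returns: 1.0970 × 1.0801 × 1.0641 × 1.1340 = 1.42976971.
Compound inflation: 1.0072 × 1.0670 × 1.0797 × 1.0283 = 1.19317206.
Deflate: 1.42976971 / 1.19317206 = 1.19829299.
Annualized real rate = 1.19829299^(1/4) − 1 = 4.6263% → 4.63%.

4.63%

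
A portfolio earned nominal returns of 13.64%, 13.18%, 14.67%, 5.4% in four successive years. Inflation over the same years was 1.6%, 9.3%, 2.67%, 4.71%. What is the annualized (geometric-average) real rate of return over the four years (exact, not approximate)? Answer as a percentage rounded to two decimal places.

Nominal growth factor = 1.1364 × 1.1318 × 1.1467 × 1.0540 = 1.55450219
Price-level growth factor = 1.0160 × 1.0930 × 1.0267 × 1.0471 = 1.19383853
Real growth factor = 1.55450219 / 1.19383853 = 1.30210422
Annualized real rate = 1.30210422^(1/4) − 1 = 6.8222% → 6.82%.

6.82%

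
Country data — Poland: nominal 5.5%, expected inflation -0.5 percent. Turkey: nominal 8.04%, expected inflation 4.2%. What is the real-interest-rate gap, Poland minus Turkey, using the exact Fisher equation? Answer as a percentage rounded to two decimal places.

2.34%

Poland: (1 + 0.0550)/(1 − 0.0050) − 1 = 6.0302%
Turkey: (1 + 0.0804)/(1 + 0.0420) − 1 = 3.6852%
Differential = 6.0302% − 3.6852% = 2.3449% → 2.34%.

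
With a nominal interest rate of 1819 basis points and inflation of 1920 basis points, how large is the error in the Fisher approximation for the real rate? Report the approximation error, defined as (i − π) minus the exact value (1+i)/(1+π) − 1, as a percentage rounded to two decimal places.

Approximate: r ≈ 18.190% − 19.200% = -1.0100%
Exact: (1 + 0.1819)/(1 + 0.1920) − 1 = -0.8473%
Error = -1.0100% − (-0.8473%) = -0.1627% → -0.16%.

-0.16%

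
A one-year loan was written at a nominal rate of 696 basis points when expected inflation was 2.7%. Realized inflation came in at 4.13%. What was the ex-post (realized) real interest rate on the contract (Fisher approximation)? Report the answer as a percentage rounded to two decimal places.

Ex-post: 6.96% − 4.13% = 2.830%
So the realized real rate is 2.83%.

2.83%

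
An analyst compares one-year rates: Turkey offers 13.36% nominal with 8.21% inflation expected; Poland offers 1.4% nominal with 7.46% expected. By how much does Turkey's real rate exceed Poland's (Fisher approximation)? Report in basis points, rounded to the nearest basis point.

1121 basis points

Turkey: 13.36% − 8.21% = 5.150%
Poland: 1.4% − 7.46% = -6.060%
Differential = 11.210% → 1121 basis points.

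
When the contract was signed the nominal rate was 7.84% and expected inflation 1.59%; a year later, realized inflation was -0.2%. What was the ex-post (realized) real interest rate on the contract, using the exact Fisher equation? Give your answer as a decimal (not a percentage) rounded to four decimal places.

Ex-post: (1 + 0.0784)/(1 − 0.0020) − 1 = 8.0561%
So the realized real rate is 0.0806.

0.0806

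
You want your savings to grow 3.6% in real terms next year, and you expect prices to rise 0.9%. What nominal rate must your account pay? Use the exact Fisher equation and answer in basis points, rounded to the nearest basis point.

453 basis points

(1 + i) = (1 + r)(1 + π) = 1.03600 × 1.00900 = 1.045324
i = 1.045324 − 1, so the required nominal rate is 453 basis points.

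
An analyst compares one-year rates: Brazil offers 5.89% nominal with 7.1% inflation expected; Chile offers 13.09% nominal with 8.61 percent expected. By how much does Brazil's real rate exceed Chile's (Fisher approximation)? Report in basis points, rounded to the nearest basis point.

Brazil: 5.89% − 7.1% = -1.210%
Chile: 13.09% − 8.61% = 4.480%
Differential = -5.690% → -569 basis points.

-569 basis points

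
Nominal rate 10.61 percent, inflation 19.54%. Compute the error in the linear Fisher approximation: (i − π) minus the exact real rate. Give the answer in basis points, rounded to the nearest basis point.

-146 basis points

Approximate: r ≈ 10.610% − 19.540% = -8.9300%
Exact: (1 + 0.1061)/(1 + 0.1954) − 1 = -7.4703%
Error = -8.9300% − (-7.4703%) = -1.4597% → -146 basis points.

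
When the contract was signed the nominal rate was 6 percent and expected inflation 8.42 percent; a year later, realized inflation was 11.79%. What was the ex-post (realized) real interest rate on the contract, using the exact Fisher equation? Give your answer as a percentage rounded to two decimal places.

Ex-post: (1 + 0.0600)/(1 + 0.1179) − 1 = -5.1794%
So the realized real rate is -5.18%.

-5.18%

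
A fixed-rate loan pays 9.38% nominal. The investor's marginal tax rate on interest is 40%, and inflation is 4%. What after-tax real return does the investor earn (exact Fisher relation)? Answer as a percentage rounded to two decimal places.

After-tax nominal return = 9.38% × (1 − 0.4) = 5.6280%.
1 + r = 1.05628 / 1.04000 = 1.015654
After-tax real rate = 1.015654 − 1 → 1.57%.

1.57%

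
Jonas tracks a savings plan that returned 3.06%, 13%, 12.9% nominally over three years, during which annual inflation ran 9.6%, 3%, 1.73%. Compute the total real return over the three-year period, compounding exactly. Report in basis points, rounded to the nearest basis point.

Nominal growth factor = 1.0306 × 1.1300 × 1.1290 = 1.314809
Price-level growth factor = 1.0960 × 1.0300 × 1.0173 = 1.148410
Real growth factor = 1.314809 / 1.148410 = 1.144895
Total real return = 1.144895 − 1 → 1449 basis points.

1449 basis points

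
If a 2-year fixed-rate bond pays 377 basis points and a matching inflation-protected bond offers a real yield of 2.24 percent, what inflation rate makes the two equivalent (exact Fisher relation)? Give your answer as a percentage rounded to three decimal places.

1.496%

(1 + π) = (1 + i)/(1 + r) = 1.03770 / 1.02240 = 1.0149648
Break-even inflation = 1.0149648 − 1 → 1.496%.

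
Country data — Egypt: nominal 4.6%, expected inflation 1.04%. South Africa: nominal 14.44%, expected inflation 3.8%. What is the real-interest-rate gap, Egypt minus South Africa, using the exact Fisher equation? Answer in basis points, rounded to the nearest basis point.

-673 basis points

Egypt: (1 + 0.0460)/(1 + 0.0104) − 1 = 3.5234%
South Africa: (1 + 0.1444)/(1 + 0.0380) − 1 = 10.2505%
Differential = 3.5234% − 10.2505% = -6.7271% → -673 basis points.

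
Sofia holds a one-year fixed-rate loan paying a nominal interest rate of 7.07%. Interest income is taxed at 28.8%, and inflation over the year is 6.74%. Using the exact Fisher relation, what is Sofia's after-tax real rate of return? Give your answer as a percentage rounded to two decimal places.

After-tax nominal return = 7.07% × (1 − 0.288) = 5.03384%.
1 + r = 1.0503384 / 1.06740 = 0.984016
After-tax real rate = 0.984016 − 1 → -1.60%.

-1.60%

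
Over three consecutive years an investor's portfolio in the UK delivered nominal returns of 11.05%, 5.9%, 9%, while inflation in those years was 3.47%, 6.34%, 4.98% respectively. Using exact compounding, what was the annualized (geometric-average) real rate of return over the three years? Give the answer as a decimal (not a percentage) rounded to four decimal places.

Compound the nominal returns: 1.1105 × 1.0590 × 1.0900 = 1.28186126.
Compound inflation: 1.0347 × 1.0634 × 1.0498 = 1.15509492.
Deflate: 1.28186126 / 1.15509492 = 1.10974538.
Annualized real rate = 1.10974538^(1/3) − 1 = 3.5320% → 0.0353.

0.0353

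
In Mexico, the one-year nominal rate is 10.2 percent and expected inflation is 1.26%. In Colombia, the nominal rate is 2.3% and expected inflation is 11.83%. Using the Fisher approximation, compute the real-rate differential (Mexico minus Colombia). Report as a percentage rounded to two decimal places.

Mexico: 10.2% − 1.26% = 8.940%
Colombia: 2.3% − 11.83% = -9.530%
Differential = 18.470% → 18.47%.

18.47%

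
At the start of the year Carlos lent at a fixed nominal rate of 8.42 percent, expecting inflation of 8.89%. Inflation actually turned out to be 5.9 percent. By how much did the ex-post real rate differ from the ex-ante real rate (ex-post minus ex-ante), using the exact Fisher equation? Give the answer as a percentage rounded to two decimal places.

Ex-ante: (1 + 0.0842)/(1 + 0.0889) − 1 = -0.4316%
Ex-post: (1 + 0.0842)/(1 + 0.0590) − 1 = 2.3796%
Difference (ex-post − ex-ante) = 2.8112% → 2.81%.

2.81%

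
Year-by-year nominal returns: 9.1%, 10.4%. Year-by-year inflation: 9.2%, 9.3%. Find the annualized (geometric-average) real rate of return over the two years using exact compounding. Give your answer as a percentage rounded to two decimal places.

Compound the nominal returns: 1.0910 × 1.1040 = 1.20446400.
Compound inflation: 1.0920 × 1.0930 = 1.19355600.
Deflate: 1.20446400 / 1.19355600 = 1.00913908.
Annualized real rate = 1.00913908^(1/2) − 1 = 0.4559% → 0.46%.

0.46%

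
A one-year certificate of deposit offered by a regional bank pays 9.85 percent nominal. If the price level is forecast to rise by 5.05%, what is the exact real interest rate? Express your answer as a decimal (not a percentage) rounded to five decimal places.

0.04569

By the Fisher identity, 1 + r = (1 + i)/(1 + π).
1 + r = 1.09850 / 1.05050 = 1.045693
r = 1.045693 − 1 = 4.5693%, i.e. 0.04569.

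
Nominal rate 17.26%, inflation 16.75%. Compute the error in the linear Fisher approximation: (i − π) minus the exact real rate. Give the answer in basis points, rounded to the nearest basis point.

7 basis points

Approximate: r ≈ 17.260% − 16.750% = 0.5100%
Exact: (1 + 0.1726)/(1 + 0.1675) − 1 = 0.4368%
Error = 0.5100% − 0.4368% = 0.0732% → 7 basis points.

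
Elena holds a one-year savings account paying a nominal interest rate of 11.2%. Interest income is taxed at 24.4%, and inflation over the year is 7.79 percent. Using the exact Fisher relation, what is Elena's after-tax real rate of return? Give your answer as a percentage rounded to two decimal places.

0.63%

After-tax nominal return = 11.2% × (1 − 0.244) = 8.4672%.
1 + r = 1.084672 / 1.07790 = 1.006283
After-tax real rate = 1.006283 − 1 → 0.63%.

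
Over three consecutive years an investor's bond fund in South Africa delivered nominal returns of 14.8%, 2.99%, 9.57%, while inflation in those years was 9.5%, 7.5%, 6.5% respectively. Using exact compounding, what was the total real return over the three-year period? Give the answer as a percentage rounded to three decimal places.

Nominal growth factor = 1.1480 × 1.0299 × 1.0957 = 1.295474
Price-level growth factor = 1.0950 × 1.0750 × 1.0650 = 1.253638
Real growth factor = 1.295474 / 1.253638 = 1.033371
Total real return = 1.033371 − 1 → 3.337%.

3.337%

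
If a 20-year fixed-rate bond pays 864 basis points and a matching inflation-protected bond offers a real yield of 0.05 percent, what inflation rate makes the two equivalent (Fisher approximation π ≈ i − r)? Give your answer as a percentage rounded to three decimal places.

8.590%

π ≈ i − r = 8.64% − 0.05% → 8.590%.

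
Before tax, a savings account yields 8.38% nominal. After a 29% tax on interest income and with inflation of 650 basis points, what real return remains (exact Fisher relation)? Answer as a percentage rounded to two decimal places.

After-tax nominal return = 8.38% × (1 − 0.29) = 5.9498%.
1 + r = 1.059498 / 1.06500 = 0.994834
After-tax real rate = 0.994834 − 1 → -0.52%.

-0.52%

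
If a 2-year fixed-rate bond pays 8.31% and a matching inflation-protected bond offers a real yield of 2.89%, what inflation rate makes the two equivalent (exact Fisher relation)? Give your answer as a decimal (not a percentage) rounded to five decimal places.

(1 + π) = (1 + i)/(1 + r) = 1.08310 / 1.02890 = 1.052678
Break-even inflation = 1.052678 − 1 → 0.05268.

0.05268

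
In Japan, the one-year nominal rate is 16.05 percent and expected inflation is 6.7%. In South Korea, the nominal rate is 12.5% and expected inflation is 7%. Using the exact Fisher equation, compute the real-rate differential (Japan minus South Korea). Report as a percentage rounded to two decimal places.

Japan: (1 + 0.1605)/(1 + 0.0670) − 1 = 8.7629%
South Korea: (1 + 0.1250)/(1 + 0.0700) − 1 = 5.1402%
Differential = 8.7629% − 5.1402% = 3.6227% → 3.62%.

3.62%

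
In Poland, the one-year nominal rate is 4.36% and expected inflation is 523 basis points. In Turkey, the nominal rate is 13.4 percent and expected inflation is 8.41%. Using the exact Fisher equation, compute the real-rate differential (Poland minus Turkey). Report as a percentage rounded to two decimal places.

-5.43%

Poland: (1 + 0.0436)/(1 + 0.0523) − 1 = -0.8268%
Turkey: (1 + 0.1340)/(1 + 0.0841) − 1 = 4.6029%
Differential = -0.8268% − 4.6029% = -5.4297% → -5.43%.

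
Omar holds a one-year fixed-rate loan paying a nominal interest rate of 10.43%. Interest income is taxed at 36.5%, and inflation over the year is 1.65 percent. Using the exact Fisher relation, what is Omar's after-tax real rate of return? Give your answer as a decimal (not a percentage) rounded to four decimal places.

0.0489

After-tax nominal return = 10.43% × (1 − 0.365) = 6.62305%.
1 + r = 1.0662305 / 1.01650 = 1.048923
After-tax real rate = 1.048923 − 1 → 0.0489.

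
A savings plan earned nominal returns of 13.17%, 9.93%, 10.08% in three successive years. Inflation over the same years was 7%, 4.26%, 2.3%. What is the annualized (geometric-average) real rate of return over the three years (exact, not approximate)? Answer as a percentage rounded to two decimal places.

6.27%

Compound the nominal returns: 1.1317 × 1.0993 × 1.1008 = 1.36948085.
Compound inflation: 1.0700 × 1.0426 × 1.0230 = 1.14124039.
Deflate: 1.36948085 / 1.14124039 = 1.19999333.
Annualized real rate = 1.19999333^(1/3) − 1 = 6.2657% → 6.27%.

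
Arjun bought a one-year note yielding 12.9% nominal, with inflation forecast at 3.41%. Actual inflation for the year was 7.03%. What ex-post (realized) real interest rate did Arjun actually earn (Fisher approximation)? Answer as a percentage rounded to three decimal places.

5.870%

Ex-post: 12.9% − 7.03% = 5.870%
So the realized real rate is 5.870%.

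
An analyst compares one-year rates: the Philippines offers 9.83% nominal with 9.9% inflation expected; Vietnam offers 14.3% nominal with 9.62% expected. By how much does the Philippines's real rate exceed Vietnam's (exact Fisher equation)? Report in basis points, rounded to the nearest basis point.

The Philippines: (1 + 0.0983)/(1 + 0.0990) − 1 = -0.0637%
Vietnam: (1 + 0.1430)/(1 + 0.0962) − 1 = 4.2693%
Differential = -0.0637% − 4.2693% = -4.3330% → -433 basis points.

-433 basis points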